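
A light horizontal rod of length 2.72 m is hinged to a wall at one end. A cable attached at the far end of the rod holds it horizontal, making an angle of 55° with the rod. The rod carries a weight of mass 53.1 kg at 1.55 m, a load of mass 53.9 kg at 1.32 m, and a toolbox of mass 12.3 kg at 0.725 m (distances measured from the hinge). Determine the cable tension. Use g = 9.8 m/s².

T ≈ 714 N

Sum moments about the hinge (the unknown hinge reaction has zero arm there).
Weight: 53.1 × 9.8 = 520.4 N down at 1.55 m → arm 1.55 m, τ = 520.4 × 1.55 = 806.6 N·m clockwise.
Load: 53.9 × 9.8 = 528.2 N down at 1.32 m → arm 1.32 m, τ = 528.2 × 1.32 = 697.2 N·m clockwise.
Toolbox: 12.3 × 9.8 = 120.5 N down at 0.725 m → arm 0.725 m, τ = 120.5 × 0.725 = 87.36 N·m clockwise.
Total clockwise load moment = 1591 N·m.
The cable tension T acts at 2.72 m; only its component perpendicular to the rod, T sinθ, produces torque. sin 55° = 0.8192.
For rotational equilibrium, T × 2.72 × 0.8192 = 1591, so T = 1591 / 2.228 = 714 N.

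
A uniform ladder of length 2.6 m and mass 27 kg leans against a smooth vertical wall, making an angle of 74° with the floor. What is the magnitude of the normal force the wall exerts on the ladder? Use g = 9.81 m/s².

Sum moments about the foot of the ladder (the floor normal and friction both act there and drop out).
Ladder weight 27×9.81 = 264.9 N acts at 1.3 m along the ladder; its horizontal arm is 1.3·cos74° = 0.3583 m → τ = 94.91 N·m clockwise.
Wall normal N acts horizontally at the top; its moment arm is the height L sinθ = 2.6·sin74° = 2.499 m, counterclockwise.
Στ = 0 ⇒ N × 2.499 = 94.91 ⇒ N = 38 N.

N_wall ≈ 38 N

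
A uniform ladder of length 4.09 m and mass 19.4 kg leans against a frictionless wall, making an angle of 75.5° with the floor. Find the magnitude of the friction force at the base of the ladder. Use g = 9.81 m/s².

Taking torques about the foot of the ladder:
Ladder weight 19.4×9.81 = 190.3 N acts at 2.045 m along the ladder; its horizontal arm is 2.045·cos75.5° = 0.512 m → τ = 97.43 N·m clockwise.
Wall normal N acts horizontally at the top; its moment arm is the height L sinθ = 4.09·sin75.5° = 3.96 m, counterclockwise.
Balancing moments: N × 3.96 = 97.43, giving N = 24.6 N.
ΣFx = 0: friction at the foot balances the wall's push, so f = N_wall = 24.6 N.

f ≈ 24.6 N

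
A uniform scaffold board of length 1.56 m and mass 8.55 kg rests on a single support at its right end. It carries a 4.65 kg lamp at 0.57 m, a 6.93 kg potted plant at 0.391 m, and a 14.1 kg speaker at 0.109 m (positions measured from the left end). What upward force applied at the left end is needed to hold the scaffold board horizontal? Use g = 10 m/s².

F ≈ 255 N

Sum moments about the right end (the unknown pivot reaction has zero arm there).
Beam weight: 8.55 × 10 = 85.5 N down at 0.78 m → arm 0.78 m, τ = 85.5 × 0.78 = 66.69 N·m counterclockwise.
Lamp: 4.65 × 10 = 46.5 N down at 0.57 m → arm 0.99 m, τ = 46.5 × 0.99 = 46.03 N·m counterclockwise.
Potted plant: 6.93 × 10 = 69.3 N down at 0.391 m → arm 1.169 m, τ = 69.3 × 1.169 = 81.01 N·m counterclockwise.
Speaker: 14.1 × 10 = 141 N down at 0.109 m → arm 1.451 m, τ = 141 × 1.451 = 204.6 N·m counterclockwise.
Net moment of the loads = 398.3 N·m counterclockwise.
The upward force F acts at the left end, arm 1.56 m, giving F × 1.56 clockwise.
Balancing moments: F × 1.56 = 398.3, giving F = 398.3 / 1.56 = 255 N.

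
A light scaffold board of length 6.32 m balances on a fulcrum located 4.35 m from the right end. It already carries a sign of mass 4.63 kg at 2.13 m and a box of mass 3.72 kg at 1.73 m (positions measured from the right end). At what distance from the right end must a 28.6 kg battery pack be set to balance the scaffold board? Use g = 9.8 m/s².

x ≈ 5.05 m from the right end

Taking torques about the fulcrum (at 4.35 m from the right end):
Sign: 4.63 × 9.8 = 45.37 N down at 2.13 m → arm 2.22 m, τ = 45.37 × 2.22 = 100.7 N·m clockwise.
Box: 3.72 × 9.8 = 36.46 N down at 1.73 m → arm 2.62 m, τ = 36.46 × 2.62 = 95.53 N·m clockwise.
Net moment of existing loads = 196.2 N·m clockwise.
The battery pack weighs 28.6 × 9.8 = 280.3 N and must supply an equal counterclockwise moment, so its lever arm about the fulcrum is 196.2 / 280.3 = 0.7 m.
That puts it at 4.35 + 0.7 = 5.05 m from the right end.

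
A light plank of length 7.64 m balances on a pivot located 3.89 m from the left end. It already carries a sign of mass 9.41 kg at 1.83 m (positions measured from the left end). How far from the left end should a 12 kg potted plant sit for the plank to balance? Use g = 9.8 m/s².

x ≈ 5.51 m from the left end

Taking torques about the pivot (at 3.89 m from the left end):
Sign: 9.41 × 9.8 = 92.22 N down at 1.83 m → arm 2.06 m, τ = 92.22 × 2.06 = 190 N·m counterclockwise.
Net moment of existing loads = 190 N·m counterclockwise.
The potted plant weighs 12 × 9.8 = 117.6 N and must supply an equal clockwise moment, so its lever arm about the pivot is 190 / 117.6 = 1.62 m.
That puts it at 3.89 + 1.62 = 5.51 m from the left end.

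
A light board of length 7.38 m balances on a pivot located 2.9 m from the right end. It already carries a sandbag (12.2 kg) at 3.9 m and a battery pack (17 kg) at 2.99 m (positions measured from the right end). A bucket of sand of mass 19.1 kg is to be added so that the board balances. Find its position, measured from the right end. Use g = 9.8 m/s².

x ≈ 2.18 m from the right end

Taking torques about the pivot (at 2.9 m from the right end):
Sandbag: 12.2 × 9.8 = 119.6 N down at 3.9 m → arm 1 m, τ = 119.6 × 1 = 119.6 N·m counterclockwise.
Battery pack: 17 × 9.8 = 166.6 N down at 2.99 m → arm 0.09 m, τ = 166.6 × 0.09 = 14.99 N·m counterclockwise.
Net moment of existing loads = 134.6 N·m counterclockwise.
The bucket of sand weighs 19.1 × 9.8 = 187.2 N and must supply an equal clockwise moment, so its lever arm about the pivot is 134.6 / 187.2 = 0.719 m.
That puts it at 2.9 − 0.719 = 2.18 m from the right end.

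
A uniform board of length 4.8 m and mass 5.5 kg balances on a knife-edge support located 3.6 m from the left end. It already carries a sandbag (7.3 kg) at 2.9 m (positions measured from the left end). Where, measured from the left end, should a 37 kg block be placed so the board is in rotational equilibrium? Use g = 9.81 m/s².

Take moments about the knife-edge support (at 3.6 m from the left end).
Beam weight: 5.5 × 9.81 = 53.96 N down at 2.4 m → arm 1.2 m, τ = 53.96 × 1.2 = 64.75 N·m counterclockwise.
Sandbag: 7.3 × 9.81 = 71.61 N down at 2.9 m → arm 0.7 m, τ = 71.61 × 0.7 = 50.13 N·m counterclockwise.
Net moment of existing loads = 114.9 N·m counterclockwise.
The block weighs 37 × 9.81 = 363 N and must supply an equal clockwise moment, so its lever arm about the knife-edge support is 114.9 / 363 = 0.317 m.
That puts it at 3.6 + 0.317 = 3.92 m from the left end.

x ≈ 3.92 m from the left end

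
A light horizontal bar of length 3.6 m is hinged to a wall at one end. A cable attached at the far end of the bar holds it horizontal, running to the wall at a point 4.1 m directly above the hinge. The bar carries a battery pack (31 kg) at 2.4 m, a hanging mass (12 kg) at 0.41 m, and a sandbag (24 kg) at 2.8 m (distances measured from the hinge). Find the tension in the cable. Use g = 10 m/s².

Choose the hinge as the axis so the unknown hinge reaction has zero arm there.
Battery pack: 31 × 10 = 310 N down at 2.4 m → arm 2.4 m, τ = 310 × 2.4 = 744 N·m clockwise.
Hanging mass: 12 × 10 = 120 N down at 0.41 m → arm 0.41 m, τ = 120 × 0.41 = 49.2 N·m clockwise.
Sandbag: 24 × 10 = 240 N down at 2.8 m → arm 2.8 m, τ = 240 × 2.8 = 672 N·m clockwise.
Total clockwise load moment = 1465 N·m.
The cable tension T acts at 3.6 m; only its component perpendicular to the bar, T sinθ, produces torque. sinθ = h/√(h²+d²) = 4.1/√(4.1²+3.6²) = 0.7514.
Setting net torque to zero: T × 3.6 × 0.7514 = 1465 → T = 1465 / 2.705 = 542 N.

T ≈ 542 N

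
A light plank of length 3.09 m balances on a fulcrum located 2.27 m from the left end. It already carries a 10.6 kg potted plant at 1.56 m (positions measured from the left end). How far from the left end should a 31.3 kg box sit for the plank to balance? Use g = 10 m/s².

Sum moments about the fulcrum (at 2.27 m from the left end) (the support reaction has zero arm there).
Potted plant: 10.6 × 10 = 106 N down at 1.56 m → arm 0.71 m, τ = 106 × 0.71 = 75.26 N·m counterclockwise.
Net moment of existing loads = 75.26 N·m counterclockwise.
The box weighs 31.3 × 10 = 313 N and must supply an equal clockwise moment, so its lever arm about the fulcrum is 75.26 / 313 = 0.24 m.
That puts it at 2.27 + 0.24 = 2.51 m from the left end.

x ≈ 2.51 m from the left end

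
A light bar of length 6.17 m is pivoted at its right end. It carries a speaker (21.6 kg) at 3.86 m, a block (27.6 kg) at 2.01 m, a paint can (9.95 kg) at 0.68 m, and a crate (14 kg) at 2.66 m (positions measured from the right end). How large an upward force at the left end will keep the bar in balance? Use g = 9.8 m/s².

F ≈ 290 N

Take moments about the right end.
Speaker: 21.6 × 9.8 = 211.7 N down at 3.86 m → arm 3.86 m, τ = 211.7 × 3.86 = 817.2 N·m counterclockwise.
Block: 27.6 × 9.8 = 270.5 N down at 2.01 m → arm 2.01 m, τ = 270.5 × 2.01 = 543.7 N·m counterclockwise.
Paint can: 9.95 × 9.8 = 97.51 N down at 0.68 m → arm 0.68 m, τ = 97.51 × 0.68 = 66.31 N·m counterclockwise.
Crate: 14 × 9.8 = 137.2 N down at 2.66 m → arm 2.66 m, τ = 137.2 × 2.66 = 365 N·m counterclockwise.
Net moment of the loads = 1792 N·m counterclockwise.
The upward force F acts at the left end, arm 6.17 m, giving F × 6.17 clockwise.
Στ = 0 ⇒ F × 6.17 = 1792 ⇒ F = 1792 / 6.17 = 290 N.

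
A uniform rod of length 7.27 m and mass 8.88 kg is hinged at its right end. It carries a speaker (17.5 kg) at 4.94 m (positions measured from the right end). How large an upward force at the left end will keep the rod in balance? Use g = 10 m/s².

Taking torques about the right end:
Beam weight: 8.88 × 10 = 88.8 N down at 3.635 m → arm 3.635 m, τ = 88.8 × 3.635 = 322.8 N·m counterclockwise.
Speaker: 17.5 × 10 = 175 N down at 4.94 m → arm 4.94 m, τ = 175 × 4.94 = 864.5 N·m counterclockwise.
Net moment of the loads = 1187 N·m counterclockwise.
The upward force F acts at the left end, arm 7.27 m, giving F × 7.27 clockwise.
Setting net torque to zero: F × 7.27 = 1187 → F = 1187 / 7.27 = 163 N.

F ≈ 163 N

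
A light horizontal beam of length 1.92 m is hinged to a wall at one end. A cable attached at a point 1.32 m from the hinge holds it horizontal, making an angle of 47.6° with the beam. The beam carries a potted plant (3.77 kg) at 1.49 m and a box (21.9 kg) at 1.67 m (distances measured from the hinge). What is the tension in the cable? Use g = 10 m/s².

Taking torques about the hinge:
Potted plant: 3.77 × 10 = 37.7 N down at 1.49 m → arm 1.49 m, τ = 37.7 × 1.49 = 56.17 N·m clockwise.
Box: 21.9 × 10 = 219 N down at 1.67 m → arm 1.67 m, τ = 219 × 1.67 = 365.7 N·m clockwise.
Total clockwise load moment = 421.9 N·m.
The cable tension T acts at 1.32 m; only its component perpendicular to the beam, T sinθ, produces torque. sin 47.6° = 0.7385.
Balancing moments: T × 1.32 × 0.7385 = 421.9, giving T = 421.9 / 0.9748 = 433 N.

T ≈ 433 N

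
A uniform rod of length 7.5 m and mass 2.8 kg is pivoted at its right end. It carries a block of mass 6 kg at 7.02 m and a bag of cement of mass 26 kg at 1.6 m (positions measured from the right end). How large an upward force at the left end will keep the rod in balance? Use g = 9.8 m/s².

About the right end:
Beam weight: 2.8 × 9.8 = 27.44 N down at 3.75 m → arm 3.75 m, τ = 27.44 × 3.75 = 102.9 N·m counterclockwise.
Block: 6 × 9.8 = 58.8 N down at 7.02 m → arm 7.02 m, τ = 58.8 × 7.02 = 412.8 N·m counterclockwise.
Bag of cement: 26 × 9.8 = 254.8 N down at 1.6 m → arm 1.6 m, τ = 254.8 × 1.6 = 407.7 N·m counterclockwise.
Net moment of the loads = 923.4 N·m counterclockwise.
The upward force F acts at the left end, arm 7.5 m, giving F × 7.5 clockwise.
Balancing moments: F × 7.5 = 923.4, giving F = 923.4 / 7.5 = 123 N.

F ≈ 123 N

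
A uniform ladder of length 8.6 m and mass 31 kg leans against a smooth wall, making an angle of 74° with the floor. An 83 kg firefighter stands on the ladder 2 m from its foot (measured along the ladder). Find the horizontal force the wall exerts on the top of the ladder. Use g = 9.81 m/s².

About the foot of the ladder:
Ladder weight 31×9.81 = 304.1 N acts at 4.3 m along the ladder; its horizontal arm is 4.3·cos74° = 1.185 m → τ = 360.4 N·m clockwise.
Firefighter: 83×9.81 = 814.2 N at 2 m → arm 0.5513 m → τ = 448.9 N·m clockwise.
Wall normal N acts horizontally at the top; its moment arm is the height L sinθ = 8.6·sin74° = 8.267 m, counterclockwise.
Balancing moments: N × 8.267 = 809.3, giving N = 97.9 N.

N_wall ≈ 97.9 N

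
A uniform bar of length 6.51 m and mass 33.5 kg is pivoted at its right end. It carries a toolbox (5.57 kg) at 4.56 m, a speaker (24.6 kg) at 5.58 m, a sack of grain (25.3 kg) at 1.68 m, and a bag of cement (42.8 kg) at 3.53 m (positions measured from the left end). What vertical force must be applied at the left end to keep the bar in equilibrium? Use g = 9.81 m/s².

Choose the right end as the axis so the unknown pivot reaction has zero arm there.
Beam weight: 33.5 × 9.81 = 328.6 N down at 3.255 m → arm 3.255 m, τ = 328.6 × 3.255 = 1070 N·m counterclockwise.
Toolbox: 5.57 × 9.81 = 54.64 N down at 4.56 m → arm 1.95 m, τ = 54.64 × 1.95 = 106.5 N·m counterclockwise.
Speaker: 24.6 × 9.81 = 241.3 N down at 5.58 m → arm 0.93 m, τ = 241.3 × 0.93 = 224.4 N·m counterclockwise.
Sack of grain: 25.3 × 9.81 = 248.2 N down at 1.68 m → arm 4.83 m, τ = 248.2 × 4.83 = 1199 N·m counterclockwise.
Bag of cement: 42.8 × 9.81 = 419.9 N down at 3.53 m → arm 2.98 m, τ = 419.9 × 2.98 = 1251 N·m counterclockwise.
Net moment of the loads = 3851 N·m counterclockwise.
The upward force F acts at the left end, arm 6.51 m, giving F × 6.51 clockwise.
For rotational equilibrium, F × 6.51 = 3851, so F = 3851 / 6.51 = 592 N.

F ≈ 592 N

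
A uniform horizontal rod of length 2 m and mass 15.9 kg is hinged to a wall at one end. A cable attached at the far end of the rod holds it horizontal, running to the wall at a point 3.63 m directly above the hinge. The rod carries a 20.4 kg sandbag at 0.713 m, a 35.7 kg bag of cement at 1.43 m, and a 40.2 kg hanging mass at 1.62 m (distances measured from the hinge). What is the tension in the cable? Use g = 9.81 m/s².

About the hinge:
Beam weight: 15.9 × 9.81 = 156 N down at 1 m → arm 1 m, τ = 156 × 1 = 156 N·m clockwise.
Sandbag: 20.4 × 9.81 = 200.1 N down at 0.713 m → arm 0.713 m, τ = 200.1 × 0.713 = 142.7 N·m clockwise.
Bag of cement: 35.7 × 9.81 = 350.2 N down at 1.43 m → arm 1.43 m, τ = 350.2 × 1.43 = 500.8 N·m clockwise.
Hanging mass: 40.2 × 9.81 = 394.4 N down at 1.62 m → arm 1.62 m, τ = 394.4 × 1.62 = 638.9 N·m clockwise.
Total clockwise load moment = 1438 N·m.
The cable tension T acts at 2 m; only its component perpendicular to the rod, T sinθ, produces torque. sinθ = h/√(h²+d²) = 3.63/√(3.63²+2²) = 0.8759.
Balancing moments: T × 2 × 0.8759 = 1438, giving T = 1438 / 1.752 = 821 N.

T ≈ 821 N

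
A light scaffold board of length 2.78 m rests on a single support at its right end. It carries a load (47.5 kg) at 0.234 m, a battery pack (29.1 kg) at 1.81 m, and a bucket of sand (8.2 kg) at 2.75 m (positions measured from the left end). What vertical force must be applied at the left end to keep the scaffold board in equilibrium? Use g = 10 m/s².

F ≈ 537 N

About the right end:
Load: 47.5 × 10 = 475 N down at 0.234 m → arm 2.546 m, τ = 475 × 2.546 = 1209 N·m counterclockwise.
Battery pack: 29.1 × 10 = 291 N down at 1.81 m → arm 0.97 m, τ = 291 × 0.97 = 282.3 N·m counterclockwise.
Bucket of sand: 8.2 × 10 = 82 N down at 2.75 m → arm 0.03 m, τ = 82 × 0.03 = 2.46 N·m counterclockwise.
Net moment of the loads = 1494 N·m counterclockwise.
The upward force F acts at the left end, arm 2.78 m, giving F × 2.78 clockwise.
Στ = 0 ⇒ F × 2.78 = 1494 ⇒ F = 1494 / 2.78 = 537 N.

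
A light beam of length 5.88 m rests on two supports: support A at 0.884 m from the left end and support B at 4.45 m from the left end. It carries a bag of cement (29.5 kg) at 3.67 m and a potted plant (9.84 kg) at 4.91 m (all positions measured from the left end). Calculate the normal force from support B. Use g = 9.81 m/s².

R_B ≈ 335 N

Choose support A as the axis so its reaction then has zero moment arm.
Bag of cement: 29.5 × 9.81 = 289.4 N down at 3.67 m → arm 2.786 m, τ = 289.4 × 2.786 = 806.3 N·m clockwise.
Potted plant: 9.84 × 9.81 = 96.53 N down at 4.91 m → arm 4.026 m, τ = 96.53 × 4.026 = 388.6 N·m clockwise.
Net load moment about support A = 1195 N·m clockwise.
Reaction R at support B is upward at 4.45 m, arm 3.566 m → moment R × 3.566 counterclockwise.
Setting net torque to zero: R × 3.566 = 1195 → R = 335 N.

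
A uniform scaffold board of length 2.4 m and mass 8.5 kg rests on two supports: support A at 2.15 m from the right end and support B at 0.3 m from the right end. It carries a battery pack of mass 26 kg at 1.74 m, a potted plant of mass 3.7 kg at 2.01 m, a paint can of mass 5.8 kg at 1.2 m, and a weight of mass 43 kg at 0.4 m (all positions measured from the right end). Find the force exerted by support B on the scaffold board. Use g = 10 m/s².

R_B ≈ 541 N

Taking torques about support A:
Beam weight: 8.5 × 10 = 85 N down at 1.2 m → arm 0.95 m, τ = 85 × 0.95 = 80.75 N·m clockwise.
Battery pack: 26 × 10 = 260 N down at 1.74 m → arm 0.41 m, τ = 260 × 0.41 = 106.6 N·m clockwise.
Potted plant: 3.7 × 10 = 37 N down at 2.01 m → arm 0.14 m, τ = 37 × 0.14 = 5.18 N·m clockwise.
Paint can: 5.8 × 10 = 58 N down at 1.2 m → arm 0.95 m, τ = 58 × 0.95 = 55.1 N·m clockwise.
Weight: 43 × 10 = 430 N down at 0.4 m → arm 1.75 m, τ = 430 × 1.75 = 752.5 N·m clockwise.
Net load moment about support A = 1000 N·m clockwise.
Reaction R at support B is upward at 0.3 m, arm 1.85 m → moment R × 1.85 counterclockwise.
Στ = 0 ⇒ R × 1.85 = 1000 ⇒ R = 541 N.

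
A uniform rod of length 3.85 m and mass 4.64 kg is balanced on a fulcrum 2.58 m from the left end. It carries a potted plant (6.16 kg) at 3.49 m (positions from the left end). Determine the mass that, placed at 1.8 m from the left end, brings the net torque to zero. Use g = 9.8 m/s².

Choose the fulcrum (at 2.58 m from the left end) as the axis so the support reaction has zero arm there.
Beam weight: 4.64 × 9.8 = 45.47 N down at 1.925 m → arm 0.655 m, τ = 45.47 × 0.655 = 29.78 N·m counterclockwise.
Potted plant: 6.16 × 9.8 = 60.37 N down at 3.49 m → arm 0.91 m, τ = 60.37 × 0.91 = 54.94 N·m clockwise.
Net moment of known loads = 25.16 N·m clockwise.
An unknown mass m at 1.8 m has arm 0.78 m; its moment is m·g·0.78 counterclockwise.
Balancing moments: m × 9.8 × 0.78 = 25.16, giving m = 25.16 / (9.8 × 0.78) = 3.29 kg.

m ≈ 3.29 kg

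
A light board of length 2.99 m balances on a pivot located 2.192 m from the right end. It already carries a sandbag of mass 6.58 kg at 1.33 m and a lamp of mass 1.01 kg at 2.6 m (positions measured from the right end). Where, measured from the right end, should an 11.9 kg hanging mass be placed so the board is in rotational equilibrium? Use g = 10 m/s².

About the pivot (at 2.192 m from the right end):
Sandbag: 6.58 × 10 = 65.8 N down at 1.33 m → arm 0.862 m, τ = 65.8 × 0.862 = 56.72 N·m clockwise.
Lamp: 1.01 × 10 = 10.1 N down at 2.6 m → arm 0.408 m, τ = 10.1 × 0.408 = 4.121 N·m counterclockwise.
Net moment of existing loads = 52.6 N·m clockwise.
The hanging mass weighs 11.9 × 10 = 119 N and must supply an equal counterclockwise moment, so its lever arm about the pivot is 52.6 / 119 = 0.442 m.
That puts it at 2.192 + 0.442 = 2.63 m from the right end.

x ≈ 2.63 m from the right end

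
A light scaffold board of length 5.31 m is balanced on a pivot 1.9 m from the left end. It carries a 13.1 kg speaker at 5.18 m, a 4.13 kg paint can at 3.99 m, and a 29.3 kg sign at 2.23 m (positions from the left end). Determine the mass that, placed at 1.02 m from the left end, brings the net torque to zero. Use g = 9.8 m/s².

Take moments about the pivot (at 1.9 m from the left end).
Speaker: 13.1 × 9.8 = 128.4 N down at 5.18 m → arm 3.28 m, τ = 128.4 × 3.28 = 421.2 N·m clockwise.
Paint can: 4.13 × 9.8 = 40.47 N down at 3.99 m → arm 2.09 m, τ = 40.47 × 2.09 = 84.58 N·m clockwise.
Sign: 29.3 × 9.8 = 287.1 N down at 2.23 m → arm 0.33 m, τ = 287.1 × 0.33 = 94.74 N·m clockwise.
Net moment of known loads = 600.5 N·m clockwise.
An unknown mass m at 1.02 m has arm 0.88 m; its moment is m·g·0.88 counterclockwise.
Στ = 0 ⇒ m × 9.8 × 0.88 = 600.5 ⇒ m = 600.5 / (9.8 × 0.88) = 69.6 kg.

m ≈ 69.6 kg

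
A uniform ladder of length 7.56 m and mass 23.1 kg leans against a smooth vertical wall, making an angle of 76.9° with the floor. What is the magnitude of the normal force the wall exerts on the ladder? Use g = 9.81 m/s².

N_wall ≈ 26.4 N

Sum moments about the foot of the ladder (the floor normal and friction both act there and drop out).
Ladder weight 23.1×9.81 = 226.6 N acts at 3.78 m along the ladder; its horizontal arm is 3.78·cos76.9° = 0.8567 m → τ = 194.1 N·m clockwise.
Wall normal N acts horizontally at the top; its moment arm is the height L sinθ = 7.56·sin76.9° = 7.363 m, counterclockwise.
For rotational equilibrium, N × 7.363 = 194.1, so N = 26.4 N.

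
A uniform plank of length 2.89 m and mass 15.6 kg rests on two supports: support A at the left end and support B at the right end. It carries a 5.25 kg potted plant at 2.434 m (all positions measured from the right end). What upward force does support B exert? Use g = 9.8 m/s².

About support A:
Beam weight: 15.6 × 9.8 = 152.9 N down at 1.445 m → arm 1.445 m, τ = 152.9 × 1.445 = 220.9 N·m clockwise.
Potted plant: 5.25 × 9.8 = 51.45 N down at 2.434 m → arm 0.456 m, τ = 51.45 × 0.456 = 23.46 N·m clockwise.
Net load moment about support A = 244.4 N·m clockwise.
Reaction R at support B is upward at 0 m, arm 2.89 m → moment R × 2.89 counterclockwise.
For rotational equilibrium, R × 2.89 = 244.4, so R = 84.6 N.

R_B ≈ 84.6 N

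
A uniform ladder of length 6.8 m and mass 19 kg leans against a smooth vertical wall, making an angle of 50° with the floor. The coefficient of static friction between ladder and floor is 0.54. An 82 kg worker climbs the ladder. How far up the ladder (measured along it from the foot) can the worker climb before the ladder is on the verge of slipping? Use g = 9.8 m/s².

d ≈ 4.6 m

Sum moments about the foot of the ladder (the floor normal and friction both act there and drop out).
Ladder weight 19×9.8 = 186.2 N acts at 3.4 m along the ladder; its horizontal arm is 3.4·cos50° = 2.185 m → τ = 406.8 N·m clockwise.
Worker weight 82×9.8 = 803.6 N at distance d → arm d·cos50° → τ = 803.6·d·0.6428 clockwise.
Wall normal N at the top has arm L sinθ = 5.209 m counterclockwise, so Στ = 0 gives N·5.209 = 406.8 + 516.6·d.
ΣFy = 0 ⇒ N_floor = 989.8 N, so the maximum friction is μ_s·N_floor = 0.54×989.8 = 534.5 N. ΣFx = 0 ⇒ N_wall = f, so at the slipping point N = 534.5 N.
Substituting: 534.5×5.209 = 406.8 + 516.6·d ⇒ d = (2784 − 406.8) / 516.6 = 4.6 m.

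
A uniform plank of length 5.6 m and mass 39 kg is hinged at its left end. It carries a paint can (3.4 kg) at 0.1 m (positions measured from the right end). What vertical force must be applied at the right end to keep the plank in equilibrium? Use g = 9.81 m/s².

About the left end:
Beam weight: 39 × 9.81 = 382.6 N down at 2.8 m → arm 2.8 m, τ = 382.6 × 2.8 = 1071 N·m clockwise.
Paint can: 3.4 × 9.81 = 33.35 N down at 0.1 m → arm 5.5 m, τ = 33.35 × 5.5 = 183.4 N·m clockwise.
Net moment of the loads = 1254 N·m clockwise.
The upward force F acts at the right end, arm 5.6 m, giving F × 5.6 counterclockwise.
Balancing moments: F × 5.6 = 1254, giving F = 1254 / 5.6 = 224 N.

F ≈ 224 N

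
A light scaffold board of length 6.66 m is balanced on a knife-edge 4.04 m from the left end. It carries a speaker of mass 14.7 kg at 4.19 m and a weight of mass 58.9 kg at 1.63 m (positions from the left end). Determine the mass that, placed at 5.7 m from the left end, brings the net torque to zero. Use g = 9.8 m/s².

m ≈ 84.2 kg

Taking torques about the knife-edge (at 4.04 m from the left end):
Speaker: 14.7 × 9.8 = 144.1 N down at 4.19 m → arm 0.15 m, τ = 144.1 × 0.15 = 21.61 N·m clockwise.
Weight: 58.9 × 9.8 = 577.2 N down at 1.63 m → arm 2.41 m, τ = 577.2 × 2.41 = 1391 N·m counterclockwise.
Net moment of known loads = 1369 N·m counterclockwise.
An unknown mass m at 5.7 m has arm 1.66 m; its moment is m·g·1.66 clockwise.
Στ = 0 ⇒ m × 9.8 × 1.66 = 1369 ⇒ m = 1369 / (9.8 × 1.66) = 84.2 kg.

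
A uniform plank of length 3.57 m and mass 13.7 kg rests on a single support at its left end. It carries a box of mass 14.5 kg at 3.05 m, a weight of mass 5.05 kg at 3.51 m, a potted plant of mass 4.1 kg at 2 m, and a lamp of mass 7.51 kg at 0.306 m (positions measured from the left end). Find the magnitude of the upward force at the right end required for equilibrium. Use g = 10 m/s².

Take moments about the left end.
Beam weight: 13.7 × 10 = 137 N down at 1.785 m → arm 1.785 m, τ = 137 × 1.785 = 244.5 N·m clockwise.
Box: 14.5 × 10 = 145 N down at 3.05 m → arm 3.05 m, τ = 145 × 3.05 = 442.2 N·m clockwise.
Weight: 5.05 × 10 = 50.5 N down at 3.51 m → arm 3.51 m, τ = 50.5 × 3.51 = 177.3 N·m clockwise.
Potted plant: 4.1 × 10 = 41 N down at 2 m → arm 2 m, τ = 41 × 2 = 82 N·m clockwise.
Lamp: 7.51 × 10 = 75.1 N down at 0.306 m → arm 0.306 m, τ = 75.1 × 0.306 = 22.98 N·m clockwise.
Net moment of the loads = 969 N·m clockwise.
The upward force F acts at the right end, arm 3.57 m, giving F × 3.57 counterclockwise.
Balancing moments: F × 3.57 = 969, giving F = 969 / 3.57 = 271 N.

F ≈ 271 N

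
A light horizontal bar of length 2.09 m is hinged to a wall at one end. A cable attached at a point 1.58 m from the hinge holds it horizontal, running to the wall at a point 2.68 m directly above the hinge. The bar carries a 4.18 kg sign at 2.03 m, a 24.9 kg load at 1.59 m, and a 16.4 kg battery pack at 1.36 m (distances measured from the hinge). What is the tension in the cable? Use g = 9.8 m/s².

Take moments about the hinge.
Sign: 4.18 × 9.8 = 40.96 N down at 2.03 m → arm 2.03 m, τ = 40.96 × 2.03 = 83.15 N·m clockwise.
Load: 24.9 × 9.8 = 244 N down at 1.59 m → arm 1.59 m, τ = 244 × 1.59 = 388 N·m clockwise.
Battery pack: 16.4 × 9.8 = 160.7 N down at 1.36 m → arm 1.36 m, τ = 160.7 × 1.36 = 218.6 N·m clockwise.
Total clockwise load moment = 689.8 N·m.
The cable tension T acts at 1.58 m; only its component perpendicular to the bar, T sinθ, produces torque. sinθ = h/√(h²+d²) = 2.68/√(2.68²+1.58²) = 0.8614.
Στ = 0 ⇒ T × 1.58 × 0.8614 = 689.8 ⇒ T = 689.8 / 1.361 = 507 N.

T ≈ 507 N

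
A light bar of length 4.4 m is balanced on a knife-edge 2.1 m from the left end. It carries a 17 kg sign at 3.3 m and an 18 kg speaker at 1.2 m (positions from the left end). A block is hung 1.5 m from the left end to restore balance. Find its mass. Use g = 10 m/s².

About the knife-edge (at 2.1 m from the left end):
Sign: 17 × 10 = 170 N down at 3.3 m → arm 1.2 m, τ = 170 × 1.2 = 204 N·m clockwise.
Speaker: 18 × 10 = 180 N down at 1.2 m → arm 0.9 m, τ = 180 × 0.9 = 162 N·m counterclockwise.
Net moment of known loads = 42 N·m clockwise.
An unknown mass m at 1.5 m has arm 0.6 m; its moment is m·g·0.6 counterclockwise.
For rotational equilibrium, m × 10 × 0.6 = 42, so m = 42 / (10 × 0.6) = 7 kg.

m ≈ 7 kg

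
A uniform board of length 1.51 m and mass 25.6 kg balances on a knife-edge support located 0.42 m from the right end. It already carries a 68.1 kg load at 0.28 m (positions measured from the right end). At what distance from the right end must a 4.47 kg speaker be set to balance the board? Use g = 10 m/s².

Taking torques about the knife-edge support (at 0.42 m from the right end):
Beam weight: 25.6 × 10 = 256 N down at 0.755 m → arm 0.335 m, τ = 256 × 0.335 = 85.76 N·m counterclockwise.
Load: 68.1 × 10 = 681 N down at 0.28 m → arm 0.14 m, τ = 681 × 0.14 = 95.34 N·m clockwise.
Net moment of existing loads = 9.58 N·m clockwise.
The speaker weighs 4.47 × 10 = 44.7 N and must supply an equal counterclockwise moment, so its lever arm about the knife-edge support is 9.58 / 44.7 = 0.214 m.
That puts it at 0.42 + 0.214 = 0.634 m from the right end.

x ≈ 0.634 m from the right end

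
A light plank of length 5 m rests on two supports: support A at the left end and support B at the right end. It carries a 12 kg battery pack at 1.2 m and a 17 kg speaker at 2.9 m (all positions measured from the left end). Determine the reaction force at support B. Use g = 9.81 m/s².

Take moments about support A.
Battery pack: 12 × 9.81 = 117.7 N down at 1.2 m → arm 1.2 m, τ = 117.7 × 1.2 = 141.2 N·m clockwise.
Speaker: 17 × 9.81 = 166.8 N down at 2.9 m → arm 2.9 m, τ = 166.8 × 2.9 = 483.7 N·m clockwise.
Net load moment about support A = 624.9 N·m clockwise.
Reaction R at support B is upward at 5 m, arm 5 m → moment R × 5 counterclockwise.
Στ = 0 ⇒ R × 5 = 624.9 ⇒ R = 125 N.

R_B ≈ 125 N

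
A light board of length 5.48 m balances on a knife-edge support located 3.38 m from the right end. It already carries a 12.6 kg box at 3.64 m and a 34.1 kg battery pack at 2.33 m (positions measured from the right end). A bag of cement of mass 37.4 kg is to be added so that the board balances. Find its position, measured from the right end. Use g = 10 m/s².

x ≈ 4.25 m from the right end

About the knife-edge support (at 3.38 m from the right end):
Box: 12.6 × 10 = 126 N down at 3.64 m → arm 0.26 m, τ = 126 × 0.26 = 32.76 N·m counterclockwise.
Battery pack: 34.1 × 10 = 341 N down at 2.33 m → arm 1.05 m, τ = 341 × 1.05 = 358.1 N·m clockwise.
Net moment of existing loads = 325.3 N·m clockwise.
The bag of cement weighs 37.4 × 10 = 374 N and must supply an equal counterclockwise moment, so its lever arm about the knife-edge support is 325.3 / 374 = 0.87 m.
That puts it at 3.38 + 0.87 = 4.25 m from the right end.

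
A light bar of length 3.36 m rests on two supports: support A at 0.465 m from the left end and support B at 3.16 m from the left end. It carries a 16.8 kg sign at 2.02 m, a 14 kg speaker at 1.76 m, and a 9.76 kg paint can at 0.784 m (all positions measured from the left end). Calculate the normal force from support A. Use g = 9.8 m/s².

About support B:
Sign: 16.8 × 9.8 = 164.6 N down at 2.02 m → arm 1.14 m, τ = 164.6 × 1.14 = 187.6 N·m counterclockwise.
Speaker: 14 × 9.8 = 137.2 N down at 1.76 m → arm 1.4 m, τ = 137.2 × 1.4 = 192.1 N·m counterclockwise.
Paint can: 9.76 × 9.8 = 95.65 N down at 0.784 m → arm 2.376 m, τ = 95.65 × 2.376 = 227.3 N·m counterclockwise.
Net load moment about support B = 607 N·m counterclockwise.
Reaction R at support A is upward at 0.465 m, arm 2.695 m → moment R × 2.695 clockwise.
Balancing moments: R × 2.695 = 607, giving R = 225 N.

R_A ≈ 225 N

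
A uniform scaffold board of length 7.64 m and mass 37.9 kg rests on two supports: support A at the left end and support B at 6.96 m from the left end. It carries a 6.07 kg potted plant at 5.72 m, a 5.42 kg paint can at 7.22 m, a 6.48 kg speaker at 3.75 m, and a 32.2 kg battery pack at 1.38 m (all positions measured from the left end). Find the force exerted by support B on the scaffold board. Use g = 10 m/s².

R_B ≈ 413 N

Taking torques about support A:
Beam weight: 37.9 × 10 = 379 N down at 3.82 m → arm 3.82 m, τ = 379 × 3.82 = 1448 N·m clockwise.
Potted plant: 6.07 × 10 = 60.7 N down at 5.72 m → arm 5.72 m, τ = 60.7 × 5.72 = 347.2 N·m clockwise.
Paint can: 5.42 × 10 = 54.2 N down at 7.22 m → arm 7.22 m, τ = 54.2 × 7.22 = 391.3 N·m clockwise.
Speaker: 6.48 × 10 = 64.8 N down at 3.75 m → arm 3.75 m, τ = 64.8 × 3.75 = 243 N·m clockwise.
Battery pack: 32.2 × 10 = 322 N down at 1.38 m → arm 1.38 m, τ = 322 × 1.38 = 444.4 N·m clockwise.
Net load moment about support A = 2874 N·m clockwise.
Reaction R at support B is upward at 6.96 m, arm 6.96 m → moment R × 6.96 counterclockwise.
For rotational equilibrium, R × 6.96 = 2874, so R = 413 N.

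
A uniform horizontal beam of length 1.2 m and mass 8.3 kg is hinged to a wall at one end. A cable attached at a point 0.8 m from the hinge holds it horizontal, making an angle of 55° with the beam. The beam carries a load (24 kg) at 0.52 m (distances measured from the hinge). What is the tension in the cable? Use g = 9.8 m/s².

Take moments about the hinge.
Beam weight: 8.3 × 9.8 = 81.34 N down at 0.6 m → arm 0.6 m, τ = 81.34 × 0.6 = 48.8 N·m clockwise.
Load: 24 × 9.8 = 235.2 N down at 0.52 m → arm 0.52 m, τ = 235.2 × 0.52 = 122.3 N·m clockwise.
Total clockwise load moment = 171.1 N·m.
The cable tension T acts at 0.8 m; only its component perpendicular to the beam, T sinθ, produces torque. sin 55° = 0.8192.
Balancing moments: T × 0.8 × 0.8192 = 171.1, giving T = 171.1 / 0.6554 = 261 N.

T ≈ 261 N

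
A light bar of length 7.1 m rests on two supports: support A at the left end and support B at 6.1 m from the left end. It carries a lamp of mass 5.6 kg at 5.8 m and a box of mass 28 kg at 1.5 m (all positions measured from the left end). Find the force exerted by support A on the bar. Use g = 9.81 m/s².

R_A ≈ 210 N

About support B:
Lamp: 5.6 × 9.81 = 54.94 N down at 5.8 m → arm 0.3 m, τ = 54.94 × 0.3 = 16.48 N·m counterclockwise.
Box: 28 × 9.81 = 274.7 N down at 1.5 m → arm 4.6 m, τ = 274.7 × 4.6 = 1264 N·m counterclockwise.
Net load moment about support B = 1280 N·m counterclockwise.
Reaction R at support A is upward at 0 m, arm 6.1 m → moment R × 6.1 clockwise.
Στ = 0 ⇒ R × 6.1 = 1280 ⇒ R = 210 N.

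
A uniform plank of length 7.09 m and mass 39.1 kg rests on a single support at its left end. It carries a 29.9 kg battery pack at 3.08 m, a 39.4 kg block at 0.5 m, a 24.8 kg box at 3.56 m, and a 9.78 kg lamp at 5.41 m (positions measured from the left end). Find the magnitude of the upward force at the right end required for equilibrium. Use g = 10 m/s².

F ≈ 552 N

About the left end:
Beam weight: 39.1 × 10 = 391 N down at 3.545 m → arm 3.545 m, τ = 391 × 3.545 = 1386 N·m clockwise.
Battery pack: 29.9 × 10 = 299 N down at 3.08 m → arm 3.08 m, τ = 299 × 3.08 = 920.9 N·m clockwise.
Block: 39.4 × 10 = 394 N down at 0.5 m → arm 0.5 m, τ = 394 × 0.5 = 197 N·m clockwise.
Box: 24.8 × 10 = 248 N down at 3.56 m → arm 3.56 m, τ = 248 × 3.56 = 882.9 N·m clockwise.
Lamp: 9.78 × 10 = 97.8 N down at 5.41 m → arm 5.41 m, τ = 97.8 × 5.41 = 529.1 N·m clockwise.
Net moment of the loads = 3916 N·m clockwise.
The upward force F acts at the right end, arm 7.09 m, giving F × 7.09 counterclockwise.
Στ = 0 ⇒ F × 7.09 = 3916 ⇒ F = 3916 / 7.09 = 552 N.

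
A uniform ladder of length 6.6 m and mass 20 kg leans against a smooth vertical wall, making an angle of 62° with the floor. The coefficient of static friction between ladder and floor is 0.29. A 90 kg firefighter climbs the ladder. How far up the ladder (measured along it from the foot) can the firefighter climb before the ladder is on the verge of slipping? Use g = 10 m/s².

d ≈ 3.67 m

Taking torques about the foot of the ladder:
Ladder weight 20×10 = 200 N acts at 3.3 m along the ladder; its horizontal arm is 3.3·cos62° = 1.549 m → τ = 309.8 N·m clockwise.
Firefighter weight 90×10 = 900 N at distance d → arm d·cos62° → τ = 900·d·0.4695 clockwise.
Wall normal N at the top has arm L sinθ = 5.827 m counterclockwise, so Στ = 0 gives N·5.827 = 309.8 + 422.5·d.
ΣFy = 0 ⇒ N_floor = 1100 N, so the maximum friction is μ_s·N_floor = 0.29×1100 = 319 N. ΣFx = 0 ⇒ N_wall = f, so at the slipping point N = 319 N.
Substituting: 319×5.827 = 309.8 + 422.5·d ⇒ d = (1859 − 309.8) / 422.5 = 3.67 m.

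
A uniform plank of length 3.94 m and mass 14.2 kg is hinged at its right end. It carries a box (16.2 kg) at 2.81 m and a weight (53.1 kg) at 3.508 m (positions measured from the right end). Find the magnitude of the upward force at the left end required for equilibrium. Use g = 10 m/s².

F ≈ 659 N

About the right end:
Beam weight: 14.2 × 10 = 142 N down at 1.97 m → arm 1.97 m, τ = 142 × 1.97 = 279.7 N·m counterclockwise.
Box: 16.2 × 10 = 162 N down at 2.81 m → arm 2.81 m, τ = 162 × 2.81 = 455.2 N·m counterclockwise.
Weight: 53.1 × 10 = 531 N down at 3.508 m → arm 3.508 m, τ = 531 × 3.508 = 1863 N·m counterclockwise.
Net moment of the loads = 2598 N·m counterclockwise.
The upward force F acts at the left end, arm 3.94 m, giving F × 3.94 clockwise.
For rotational equilibrium, F × 3.94 = 2598, so F = 2598 / 3.94 = 659 N.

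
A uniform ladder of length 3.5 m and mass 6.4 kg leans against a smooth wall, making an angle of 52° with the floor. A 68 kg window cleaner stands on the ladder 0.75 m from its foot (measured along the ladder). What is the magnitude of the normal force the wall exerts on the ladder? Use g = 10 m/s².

N_wall ≈ 139 N

Choose the foot of the ladder as the axis so the floor normal and friction both act there and drop out.
Ladder weight 6.4×10 = 64 N acts at 1.75 m along the ladder; its horizontal arm is 1.75·cos52° = 1.077 m → τ = 68.93 N·m clockwise.
Window cleaner: 68×10 = 680 N at 0.75 m → arm 0.4617 m → τ = 314 N·m clockwise.
Wall normal N acts horizontally at the top; its moment arm is the height L sinθ = 3.5·sin52° = 2.758 m, counterclockwise.
Setting net torque to zero: N × 2.758 = 382.9 → N = 139 N.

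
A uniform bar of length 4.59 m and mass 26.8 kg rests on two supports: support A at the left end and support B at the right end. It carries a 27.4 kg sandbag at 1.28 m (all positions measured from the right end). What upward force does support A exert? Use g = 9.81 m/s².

Take moments about support B.
Beam weight: 26.8 × 9.81 = 262.9 N down at 2.295 m → arm 2.295 m, τ = 262.9 × 2.295 = 603.4 N·m counterclockwise.
Sandbag: 27.4 × 9.81 = 268.8 N down at 1.28 m → arm 1.28 m, τ = 268.8 × 1.28 = 344.1 N·m counterclockwise.
Net load moment about support B = 947.5 N·m counterclockwise.
Reaction R at support A is upward at 4.59 m, arm 4.59 m → moment R × 4.59 clockwise.
Balancing moments: R × 4.59 = 947.5, giving R = 206 N.

R_A ≈ 206 N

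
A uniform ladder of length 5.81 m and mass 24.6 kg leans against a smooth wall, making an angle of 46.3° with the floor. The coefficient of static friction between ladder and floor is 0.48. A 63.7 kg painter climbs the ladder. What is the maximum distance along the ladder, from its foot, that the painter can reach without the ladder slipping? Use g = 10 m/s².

d ≈ 2.92 m

Taking torques about the foot of the ladder:
Ladder weight 24.6×10 = 246 N acts at 2.905 m along the ladder; its horizontal arm is 2.905·cos46.3° = 2.007 m → τ = 493.7 N·m clockwise.
Painter weight 63.7×10 = 637 N at distance d → arm d·cos46.3° → τ = 637·d·0.6909 clockwise.
Wall normal N at the top has arm L sinθ = 4.2 m counterclockwise, so Στ = 0 gives N·4.2 = 493.7 + 440.1·d.
ΣFy = 0 ⇒ N_floor = 883 N, so the maximum friction is μ_s·N_floor = 0.48×883 = 423.8 N. ΣFx = 0 ⇒ N_wall = f, so at the slipping point N = 423.8 N.
Substituting: 423.8×4.2 = 493.7 + 440.1·d ⇒ d = (1780 − 493.7) / 440.1 = 2.92 m.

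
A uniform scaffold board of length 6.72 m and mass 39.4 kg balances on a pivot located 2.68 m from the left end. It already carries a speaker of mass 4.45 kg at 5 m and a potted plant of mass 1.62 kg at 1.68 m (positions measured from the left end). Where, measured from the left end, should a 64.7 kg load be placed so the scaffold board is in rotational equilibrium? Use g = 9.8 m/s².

x ≈ 2.13 m from the left end

Choose the pivot (at 2.68 m from the left end) as the axis so the support reaction has zero arm there.
Beam weight: 39.4 × 9.8 = 386.1 N down at 3.36 m → arm 0.68 m, τ = 386.1 × 0.68 = 262.5 N·m clockwise.
Speaker: 4.45 × 9.8 = 43.61 N down at 5 m → arm 2.32 m, τ = 43.61 × 2.32 = 101.2 N·m clockwise.
Potted plant: 1.62 × 9.8 = 15.88 N down at 1.68 m → arm 1 m, τ = 15.88 × 1 = 15.88 N·m counterclockwise.
Net moment of existing loads = 347.8 N·m clockwise.
The load weighs 64.7 × 9.8 = 634.1 N and must supply an equal counterclockwise moment, so its lever arm about the pivot is 347.8 / 634.1 = 0.548 m.
That puts it at 2.68 − 0.548 = 2.13 m from the left end.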